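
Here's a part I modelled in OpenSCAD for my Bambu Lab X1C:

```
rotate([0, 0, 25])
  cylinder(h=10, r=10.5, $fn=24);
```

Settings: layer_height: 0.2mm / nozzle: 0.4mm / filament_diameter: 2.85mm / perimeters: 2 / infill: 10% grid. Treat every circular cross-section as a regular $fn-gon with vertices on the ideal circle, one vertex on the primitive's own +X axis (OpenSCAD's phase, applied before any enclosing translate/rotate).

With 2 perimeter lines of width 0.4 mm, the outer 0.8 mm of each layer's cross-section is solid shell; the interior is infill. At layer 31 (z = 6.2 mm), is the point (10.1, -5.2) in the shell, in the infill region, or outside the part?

At z = 6.2 mm: the r=10.5 cylinder gives a regular 24-gon of circumradius 10.5 (constant along its height); (whole slice rotated 25° about Z — lengths, areas and connectivity unchanged). Overall, the cross-section is a single solid region. Undo the 25° rotation: the query point maps to (6.956, -8.981) in the un-rotated model frame. The nearest boundary edge runs (5.25, -9.09)→(7.42, -7.42); distance from the point to it = 0.95 mm. The point is not inside any of the regions above, so it lies outside the cross-section (0.95 mm from the nearest boundary).

outside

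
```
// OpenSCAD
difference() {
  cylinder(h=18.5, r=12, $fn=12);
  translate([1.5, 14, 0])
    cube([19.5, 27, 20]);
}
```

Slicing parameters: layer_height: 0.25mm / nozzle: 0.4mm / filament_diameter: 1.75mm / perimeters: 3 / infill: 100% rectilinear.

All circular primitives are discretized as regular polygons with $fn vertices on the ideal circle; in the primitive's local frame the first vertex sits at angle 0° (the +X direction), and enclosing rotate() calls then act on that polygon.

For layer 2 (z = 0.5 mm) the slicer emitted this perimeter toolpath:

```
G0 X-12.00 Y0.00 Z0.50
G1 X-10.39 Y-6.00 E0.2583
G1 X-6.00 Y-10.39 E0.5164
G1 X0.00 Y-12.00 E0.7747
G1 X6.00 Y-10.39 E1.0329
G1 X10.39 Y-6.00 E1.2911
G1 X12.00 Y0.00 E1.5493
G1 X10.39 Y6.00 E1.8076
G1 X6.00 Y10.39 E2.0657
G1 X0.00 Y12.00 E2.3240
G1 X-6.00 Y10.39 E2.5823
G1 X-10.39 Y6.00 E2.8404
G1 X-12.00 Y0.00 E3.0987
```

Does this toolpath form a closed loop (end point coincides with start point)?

yes

Start point (G0): (-12.00, 0.00). End point (last G1): the path returns to the start — closed.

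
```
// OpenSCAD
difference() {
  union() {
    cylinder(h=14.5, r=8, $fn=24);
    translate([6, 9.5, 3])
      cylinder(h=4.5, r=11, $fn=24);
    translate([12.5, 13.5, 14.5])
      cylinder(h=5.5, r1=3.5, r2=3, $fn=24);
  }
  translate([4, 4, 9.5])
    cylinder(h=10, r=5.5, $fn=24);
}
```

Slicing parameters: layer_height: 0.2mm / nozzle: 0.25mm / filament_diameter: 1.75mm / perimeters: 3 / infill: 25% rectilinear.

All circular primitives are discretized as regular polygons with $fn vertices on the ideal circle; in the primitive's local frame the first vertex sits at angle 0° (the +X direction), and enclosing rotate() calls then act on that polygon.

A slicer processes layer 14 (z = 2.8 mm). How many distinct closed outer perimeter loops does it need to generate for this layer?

1

At z = 2.8 mm: the cylinder: section is a regular 24-gon, circumradius r=8; the cylinder at (6, 9.5) is not intersected at this z (z outside [3, 7.5]); the cone at (12.5, 13.5) is absent (z outside [14.5, 20]); Taking the union: only the r=8 cylinder is present, so the union is just that shape — 1 connected region; the cylinder at (4, 4) does not reach this height (z outside [9.5, 19.5]); Subtracting the remaining from the first: none of the subtracted shapes is present at this height, so the result so far is unchanged — 1 connected region. The result has 1 disconnected region.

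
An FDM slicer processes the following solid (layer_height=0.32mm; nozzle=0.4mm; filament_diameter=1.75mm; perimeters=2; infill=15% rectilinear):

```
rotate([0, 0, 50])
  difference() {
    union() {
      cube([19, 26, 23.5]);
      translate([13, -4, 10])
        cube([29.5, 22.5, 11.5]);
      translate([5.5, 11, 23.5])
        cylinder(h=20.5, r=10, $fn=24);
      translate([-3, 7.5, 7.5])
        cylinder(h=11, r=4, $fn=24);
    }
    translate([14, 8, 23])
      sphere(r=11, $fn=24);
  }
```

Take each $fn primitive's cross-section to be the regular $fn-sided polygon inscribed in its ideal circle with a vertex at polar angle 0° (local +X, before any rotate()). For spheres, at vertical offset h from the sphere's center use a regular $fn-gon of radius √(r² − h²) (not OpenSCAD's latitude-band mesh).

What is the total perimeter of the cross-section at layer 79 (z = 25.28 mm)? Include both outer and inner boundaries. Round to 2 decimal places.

61.29 mm

At z = 25.28 mm: the cube is absent (z outside [0, 23.5]); the cube at (13, -4) does not reach this height (z outside [10, 21.5]); the cylinder at (5.5, 11): section is a regular 24-gon, circumradius r=10 (perimeter = 2·24·10.000·sin(180°/24) = 62.65 mm); the cylinder at (-3, 7.5) does not reach this height (z outside [7.5, 18.5]); Combining (union): only the r=10 cylinder at (5.5, 11) is present, so the union is just that shape — boundary = 62.65 mm; the r=11 sphere at (14, 8) slices to a regular 24-gon of circumradius 10.761 (√(r²−h²) with h=2.28 from center) (perimeter = 2·24·10.761·sin(180°/24) = 67.42 mm); Taking the first minus the rest: starting from the result so far, the r=11 sphere at (14, 8) partially overlaps it — only the 154.43 mm² overlap (of its 359.66 mm²) is removed, clipping the outline — boundary = 61.29 mm; (rotated 50° about Z; rotation is an isometry so areas/perimeters/island counts are preserved). Overall, the cross-section is a single solid region. Total boundary length (outer) = 61.29 mm.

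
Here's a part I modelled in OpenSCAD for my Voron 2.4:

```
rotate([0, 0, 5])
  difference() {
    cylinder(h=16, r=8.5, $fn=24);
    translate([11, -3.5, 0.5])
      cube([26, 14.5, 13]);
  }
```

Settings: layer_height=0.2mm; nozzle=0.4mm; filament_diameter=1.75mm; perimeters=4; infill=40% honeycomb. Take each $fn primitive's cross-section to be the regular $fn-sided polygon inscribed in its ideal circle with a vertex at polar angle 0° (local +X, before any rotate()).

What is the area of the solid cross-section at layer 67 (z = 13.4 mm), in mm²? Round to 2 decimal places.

224.40 mm²

At z = 13.4 mm: the cylinder: section is a regular 24-gon, circumradius r=8.5 (area = (24/2)·8.500²·sin(360°/24) = 224.40 mm²); the cube at (11, -3.5) is present — its section is the full 26×14.5 rectangle (area 377.00 mm²); Taking the first minus the rest: starting from the r=8.5 cylinder (224.40 mm²), the 26×14.5 cube at (11, -3.5) misses the remaining region (no effect) — area = 224.40 mm²; (whole slice rotated 5° about Z — lengths, areas and connectivity unchanged). Overall, the cross-section is a single solid region. Net area = 224.40 mm².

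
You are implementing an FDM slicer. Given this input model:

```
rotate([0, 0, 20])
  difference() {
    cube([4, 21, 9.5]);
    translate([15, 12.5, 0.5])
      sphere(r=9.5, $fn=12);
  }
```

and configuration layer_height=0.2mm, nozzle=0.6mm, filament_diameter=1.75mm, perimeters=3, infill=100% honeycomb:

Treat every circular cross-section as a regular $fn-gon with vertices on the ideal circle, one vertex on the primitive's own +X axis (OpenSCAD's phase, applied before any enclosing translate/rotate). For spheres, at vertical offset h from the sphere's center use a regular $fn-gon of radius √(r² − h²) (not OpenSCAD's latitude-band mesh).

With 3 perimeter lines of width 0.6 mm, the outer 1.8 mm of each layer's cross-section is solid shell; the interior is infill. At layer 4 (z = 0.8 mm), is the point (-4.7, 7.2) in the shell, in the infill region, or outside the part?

outside

At z = 0.8 mm: the 4×21 cube contributes its full rectangle; the sphere at (15, 12.5): section is a regular 12-gon, circumradius = √(r²−h²) = √(9.5²−0.3²) = 9.495; Taking the first minus the rest: starting from the 4×21 cube, the r=9.5 sphere at (15, 12.5) misses the remaining region (no effect) — 1 connected region; (rotated 20° about Z; rotation is an isometry so areas/perimeters/island counts are preserved). Overall, the cross-section is a single solid region. Undo the 20° rotation: the query point maps to (-1.954, 8.373) in the un-rotated model frame. The nearest boundary edge runs (0.00, 0.00)→(0.00, 21.00); distance from the point to it = 1.95 mm. The point is not inside any of the regions above, so it lies outside the cross-section (1.95 mm from the nearest boundary).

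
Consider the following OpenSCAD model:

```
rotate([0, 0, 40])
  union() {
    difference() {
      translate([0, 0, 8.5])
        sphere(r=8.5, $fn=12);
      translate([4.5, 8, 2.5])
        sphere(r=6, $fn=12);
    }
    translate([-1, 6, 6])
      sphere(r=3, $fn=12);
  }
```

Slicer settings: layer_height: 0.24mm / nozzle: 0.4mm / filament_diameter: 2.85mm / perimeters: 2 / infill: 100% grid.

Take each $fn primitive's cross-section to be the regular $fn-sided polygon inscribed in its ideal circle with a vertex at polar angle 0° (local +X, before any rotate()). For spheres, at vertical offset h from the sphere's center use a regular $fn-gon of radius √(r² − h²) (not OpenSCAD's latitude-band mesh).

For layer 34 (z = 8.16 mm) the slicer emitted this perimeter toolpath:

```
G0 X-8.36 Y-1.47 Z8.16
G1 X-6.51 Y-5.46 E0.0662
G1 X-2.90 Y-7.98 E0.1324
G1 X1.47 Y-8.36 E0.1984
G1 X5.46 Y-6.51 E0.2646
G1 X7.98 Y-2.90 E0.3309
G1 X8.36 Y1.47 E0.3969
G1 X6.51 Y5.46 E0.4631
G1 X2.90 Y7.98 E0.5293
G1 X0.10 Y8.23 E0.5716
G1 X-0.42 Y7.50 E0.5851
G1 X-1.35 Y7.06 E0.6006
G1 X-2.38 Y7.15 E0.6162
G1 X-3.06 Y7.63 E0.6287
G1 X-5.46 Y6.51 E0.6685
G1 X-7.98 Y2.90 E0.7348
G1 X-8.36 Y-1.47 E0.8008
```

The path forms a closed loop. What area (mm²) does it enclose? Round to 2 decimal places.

213.83 mm²

Apply the shoelace formula to the sequence of (X, Y) vertices; enclosed area = 213.83 mm².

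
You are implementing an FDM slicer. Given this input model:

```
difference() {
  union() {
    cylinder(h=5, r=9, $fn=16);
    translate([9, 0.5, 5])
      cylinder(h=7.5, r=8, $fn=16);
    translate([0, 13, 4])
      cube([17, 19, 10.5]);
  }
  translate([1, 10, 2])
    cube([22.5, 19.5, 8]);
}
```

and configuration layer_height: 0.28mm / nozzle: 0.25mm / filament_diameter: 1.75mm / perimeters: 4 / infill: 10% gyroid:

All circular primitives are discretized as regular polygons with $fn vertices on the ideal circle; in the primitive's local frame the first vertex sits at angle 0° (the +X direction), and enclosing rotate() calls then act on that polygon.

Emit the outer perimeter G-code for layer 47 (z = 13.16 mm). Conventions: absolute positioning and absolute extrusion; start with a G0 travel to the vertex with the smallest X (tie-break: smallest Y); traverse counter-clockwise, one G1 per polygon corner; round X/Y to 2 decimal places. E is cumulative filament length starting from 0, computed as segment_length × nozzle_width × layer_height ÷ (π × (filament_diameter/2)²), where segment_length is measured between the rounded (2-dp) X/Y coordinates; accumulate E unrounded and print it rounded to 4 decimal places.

G0 X0.00 Y13.00 Z13.16
G1 X17.00 Y13.00 E0.4947
G1 X17.00 Y32.00 E1.0477
G1 X0.00 Y32.00 E1.5424
G1 X0.00 Y13.00 E2.0954

At z = 13.16 mm: the cylinder does not reach this height (z outside [0, 5]); the cylinder at (9, 0.5) is not intersected at this z (z outside [5, 12.5]); the cube at (0, 13) (footprint 17×19) is included at this height; Taking the union: only the 17×19 cube at (0, 13) is present, so the union is just that shape — 1 connected region; the cube at (1, 10) is absent (z outside [2, 10]); Taking the first minus the rest: none of the subtracted shapes is present at this height, so that combined region is unchanged — 1 connected region. The outline is a single polygon with 4 vertices. Extrusion per mm of travel: 0.25 × 0.28 / (π × 0.875²) = 0.029103. Accumulating E over each segment gives final E = 2.0954.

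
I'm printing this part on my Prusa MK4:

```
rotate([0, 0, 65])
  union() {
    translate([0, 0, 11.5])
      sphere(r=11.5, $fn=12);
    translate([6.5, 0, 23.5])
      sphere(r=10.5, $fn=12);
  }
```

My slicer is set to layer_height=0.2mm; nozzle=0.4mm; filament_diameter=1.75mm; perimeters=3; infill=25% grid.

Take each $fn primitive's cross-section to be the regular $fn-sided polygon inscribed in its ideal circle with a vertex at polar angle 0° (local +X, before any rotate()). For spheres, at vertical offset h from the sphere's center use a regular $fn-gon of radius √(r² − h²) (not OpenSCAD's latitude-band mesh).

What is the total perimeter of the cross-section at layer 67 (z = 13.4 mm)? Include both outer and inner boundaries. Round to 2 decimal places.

70.45 mm

At z = 13.4 mm: the r=11.5 sphere slices to a regular 12-gon of circumradius 11.342 (√(r²−h²) with h=1.9 from center) (perimeter = 2·12·11.342·sin(180°/12) = 70.45 mm); the r=10.5 sphere at (6.5, 0) slices to a regular 12-gon of circumradius 2.871 (√(r²−h²) with h=10.1 from center) (perimeter = 2·12·2.871·sin(180°/12) = 17.83 mm); Merging all regions: the r=10.5 sphere at (6.5, 0) lies entirely inside the r=11.5 sphere, so the union is just the r=11.5 sphere — boundary = 70.45 mm; (whole slice rotated 65° about Z — lengths, areas and connectivity unchanged). Overall, the cross-section is a single solid region. Total boundary length (outer) = 70.45 mm.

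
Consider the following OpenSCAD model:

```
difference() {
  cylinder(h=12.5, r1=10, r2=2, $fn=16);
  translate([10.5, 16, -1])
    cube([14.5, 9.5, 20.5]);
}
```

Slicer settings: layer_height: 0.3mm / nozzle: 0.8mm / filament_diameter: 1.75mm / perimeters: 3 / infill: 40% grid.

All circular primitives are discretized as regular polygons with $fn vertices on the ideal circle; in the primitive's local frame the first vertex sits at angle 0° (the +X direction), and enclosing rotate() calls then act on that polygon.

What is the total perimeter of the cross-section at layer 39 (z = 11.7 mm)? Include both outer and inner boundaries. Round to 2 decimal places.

15.68 mm

At z = 11.7 mm: the cone (r1=10→r2=2) has section circumradius 2.512 here — a regular 16-gon (perimeter = 2·16·2.512·sin(180°/16) = 15.68 mm); the 14.5×9.5 cube at (10.5, 16) contributes its full rectangle (perimeter 48.00 mm); After the difference (first − rest): starting from the cone, the 14.5×9.5 cube at (10.5, 16) misses the remaining region (no effect) — boundary = 15.68 mm. Overall, the cross-section is a single solid region. Total boundary length (outer) = 15.68 mm.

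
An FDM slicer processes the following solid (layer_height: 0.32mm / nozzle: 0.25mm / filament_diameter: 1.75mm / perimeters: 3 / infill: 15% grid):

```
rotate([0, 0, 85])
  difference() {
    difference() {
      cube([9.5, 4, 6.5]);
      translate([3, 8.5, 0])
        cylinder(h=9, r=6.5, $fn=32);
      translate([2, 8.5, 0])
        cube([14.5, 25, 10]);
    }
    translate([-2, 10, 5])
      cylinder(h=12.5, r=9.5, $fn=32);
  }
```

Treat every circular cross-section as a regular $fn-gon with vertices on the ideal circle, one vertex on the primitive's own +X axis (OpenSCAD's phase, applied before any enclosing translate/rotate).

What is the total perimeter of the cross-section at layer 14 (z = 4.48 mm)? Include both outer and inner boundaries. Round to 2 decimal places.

At z = 4.48 mm: the cube is present — its section is the full 9.5×4 rectangle (perimeter 27.00 mm); the cylinder at (3, 8.5): section is a regular 32-gon, circumradius r=6.5 (perimeter = 2·32·6.500·sin(180°/32) = 40.78 mm); the cube at (2, 8.5) (footprint 14.5×25) is included at this height (perimeter 79.00 mm); Subtracting the remaining from the first: starting from the 9.5×4 cube, the r=6.5 cylinder at (3, 8.5) partially overlaps it — only the 11.59 mm² overlap (of its 131.88 mm²) is removed, clipping the outline; the 14.5×25 cube at (2, 8.5) misses the remaining region (no effect) — boundary = 26.44 mm; the cylinder at (-2, 10) is absent (z outside [5, 17.5]); Subtracting the remaining from the first: none of the subtracted shapes is present at this height, so the result so far is unchanged — boundary = 26.44 mm; (whole slice rotated 85° about Z — lengths, areas and connectivity unchanged). Overall, the cross-section is a single solid region. Total boundary length (outer) = 26.44 mm.

26.44 mm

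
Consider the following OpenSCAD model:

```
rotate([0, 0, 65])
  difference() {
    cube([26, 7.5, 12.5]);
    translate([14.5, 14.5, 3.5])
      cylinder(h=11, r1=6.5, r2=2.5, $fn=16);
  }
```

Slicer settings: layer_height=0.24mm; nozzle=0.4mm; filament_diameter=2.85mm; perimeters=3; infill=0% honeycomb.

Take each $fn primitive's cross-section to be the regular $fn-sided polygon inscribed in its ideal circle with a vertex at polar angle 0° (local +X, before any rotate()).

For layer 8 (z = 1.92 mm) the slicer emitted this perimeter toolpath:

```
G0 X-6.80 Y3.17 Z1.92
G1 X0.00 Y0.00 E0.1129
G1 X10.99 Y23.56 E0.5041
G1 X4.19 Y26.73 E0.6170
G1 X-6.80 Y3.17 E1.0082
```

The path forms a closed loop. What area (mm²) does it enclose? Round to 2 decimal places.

Apply the shoelace formula to the sequence of (X, Y) vertices; enclosed area = 195.05 mm².

195.05 mm²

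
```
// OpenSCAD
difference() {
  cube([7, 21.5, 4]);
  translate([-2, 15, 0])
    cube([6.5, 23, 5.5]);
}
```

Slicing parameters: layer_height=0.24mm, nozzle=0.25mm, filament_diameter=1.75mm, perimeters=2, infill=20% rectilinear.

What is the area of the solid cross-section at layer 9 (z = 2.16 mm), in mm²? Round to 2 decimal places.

121.25 mm²

At z = 2.16 mm: the cube (footprint 7×21.5) is included at this height (area 150.50 mm²); the 6.5×23 cube at (-2, 15) contributes its full rectangle (area 149.50 mm²); Taking the first minus the rest: starting from the 7×21.5 cube (150.50 mm²), the 6.5×23 cube at (-2, 15) partially overlaps it — only the 29.25 mm² overlap (of its 149.50 mm²) is removed, clipping the outline — area = 121.25 mm². Overall, the cross-section is a single solid region. Net area = 121.25 mm².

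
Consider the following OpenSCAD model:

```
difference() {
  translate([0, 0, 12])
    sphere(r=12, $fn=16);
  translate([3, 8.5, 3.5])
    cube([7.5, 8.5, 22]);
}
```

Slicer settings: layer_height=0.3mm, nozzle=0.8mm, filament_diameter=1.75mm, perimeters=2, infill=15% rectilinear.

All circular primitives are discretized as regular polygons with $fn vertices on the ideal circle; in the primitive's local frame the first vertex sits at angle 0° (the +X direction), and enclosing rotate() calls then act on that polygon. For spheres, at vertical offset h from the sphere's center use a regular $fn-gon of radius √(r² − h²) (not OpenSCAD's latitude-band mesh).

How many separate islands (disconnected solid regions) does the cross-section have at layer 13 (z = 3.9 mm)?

At z = 3.9 mm: the r=12 sphere slices to a regular 16-gon of circumradius 8.854 (√(r²−h²) with h=8.1 from center); the cube at (3, 8.5) is present — its section is the full 7.5×8.5 rectangle; Subtracting the remaining from the first: starting from the r=12 sphere, the 7.5×8.5 cube at (3, 8.5) misses the remaining region (no effect) — 1 connected region. Overall, the cross-section is a single solid region. Island count = 1.

1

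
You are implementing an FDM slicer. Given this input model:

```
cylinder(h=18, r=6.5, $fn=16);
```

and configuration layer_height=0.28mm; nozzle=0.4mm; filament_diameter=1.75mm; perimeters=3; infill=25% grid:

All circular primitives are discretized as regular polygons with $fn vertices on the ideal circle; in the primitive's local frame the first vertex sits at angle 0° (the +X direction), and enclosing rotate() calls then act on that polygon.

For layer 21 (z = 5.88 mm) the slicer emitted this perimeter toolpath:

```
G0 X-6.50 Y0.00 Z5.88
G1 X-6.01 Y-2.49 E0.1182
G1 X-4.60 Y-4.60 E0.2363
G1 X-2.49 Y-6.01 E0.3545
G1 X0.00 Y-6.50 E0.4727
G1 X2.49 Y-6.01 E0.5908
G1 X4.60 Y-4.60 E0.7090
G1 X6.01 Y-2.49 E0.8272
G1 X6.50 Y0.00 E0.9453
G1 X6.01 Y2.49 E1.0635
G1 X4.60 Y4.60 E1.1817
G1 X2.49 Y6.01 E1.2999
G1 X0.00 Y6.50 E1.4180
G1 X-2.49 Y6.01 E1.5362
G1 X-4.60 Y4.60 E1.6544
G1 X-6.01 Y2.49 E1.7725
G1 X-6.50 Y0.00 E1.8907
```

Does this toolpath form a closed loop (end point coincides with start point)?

Start point (G0): (-6.50, 0.00). End point (last G1): the path returns to the start — closed.

yes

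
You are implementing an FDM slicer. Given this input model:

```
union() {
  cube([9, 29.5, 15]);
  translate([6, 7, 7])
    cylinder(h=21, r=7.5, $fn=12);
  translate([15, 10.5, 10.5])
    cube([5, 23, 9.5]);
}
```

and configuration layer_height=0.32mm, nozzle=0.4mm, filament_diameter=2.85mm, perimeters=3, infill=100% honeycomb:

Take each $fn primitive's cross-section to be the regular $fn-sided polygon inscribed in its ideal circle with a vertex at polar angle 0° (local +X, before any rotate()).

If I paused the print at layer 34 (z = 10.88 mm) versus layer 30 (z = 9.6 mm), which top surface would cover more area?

Layer 34 (z = 10.88): the cube (footprint 9×29.5) is included at this height (area 265.50 mm²); the cylinder at (6, 7): section is a regular 12-gon, circumradius r=7.5 (area = (12/2)·7.500²·sin(360°/12) = 168.75 mm²); the cube at (15, 10.5) (footprint 5×23) is included at this height (area 115.00 mm²); Combining (union): the regions partially overlap — summed areas 549.25 mm² minus the doubly-counted overlap 118.30 mm² gives 430.95 mm² — area = 430.95 mm². So its area = 430.95 mm². Layer 30 (z = 9.6): the cube is present — its section is the full 9×29.5 rectangle (area 265.50 mm²); the r=7.5 cylinder at (6, 7) gives a regular 12-gon of circumradius 7.5 (constant along its height) (area = (12/2)·7.500²·sin(360°/12) = 168.75 mm²); the cube at (15, 10.5) does not reach this height (z outside [10.5, 20]); Taking the union: the regions partially overlap — summed areas 434.25 mm² minus the doubly-counted overlap 118.30 mm² gives 315.95 mm² — area = 315.95 mm². So its area = 315.95 mm². Layer 34 is larger (430.95 vs 315.95 mm²).

layer 34 (z = 10.88 mm)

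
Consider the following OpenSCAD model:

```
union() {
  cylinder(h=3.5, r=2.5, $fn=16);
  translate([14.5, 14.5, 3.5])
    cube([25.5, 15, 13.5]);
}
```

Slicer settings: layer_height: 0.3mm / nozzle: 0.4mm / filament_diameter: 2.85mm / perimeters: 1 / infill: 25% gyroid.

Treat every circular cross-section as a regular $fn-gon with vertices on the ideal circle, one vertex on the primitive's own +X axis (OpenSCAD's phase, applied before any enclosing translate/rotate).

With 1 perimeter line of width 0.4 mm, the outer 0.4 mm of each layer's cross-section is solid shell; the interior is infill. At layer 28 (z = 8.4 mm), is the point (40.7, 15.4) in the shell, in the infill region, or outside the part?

At z = 8.4 mm: the cylinder is absent (z outside [0, 3.5]); the cube at (14.5, 14.5) (footprint 25.5×15) is included at this height; Taking the union: only the 25.5×15 cube at (14.5, 14.5) is present, so the union is just that shape — 1 connected region. Overall, the cross-section is a single solid region. The nearest boundary edge runs (40.00, 14.50)→(40.00, 29.50); distance from the point to it = 0.70 mm. The point is not inside any of the regions above, so it lies outside the cross-section (0.70 mm from the nearest boundary).

outside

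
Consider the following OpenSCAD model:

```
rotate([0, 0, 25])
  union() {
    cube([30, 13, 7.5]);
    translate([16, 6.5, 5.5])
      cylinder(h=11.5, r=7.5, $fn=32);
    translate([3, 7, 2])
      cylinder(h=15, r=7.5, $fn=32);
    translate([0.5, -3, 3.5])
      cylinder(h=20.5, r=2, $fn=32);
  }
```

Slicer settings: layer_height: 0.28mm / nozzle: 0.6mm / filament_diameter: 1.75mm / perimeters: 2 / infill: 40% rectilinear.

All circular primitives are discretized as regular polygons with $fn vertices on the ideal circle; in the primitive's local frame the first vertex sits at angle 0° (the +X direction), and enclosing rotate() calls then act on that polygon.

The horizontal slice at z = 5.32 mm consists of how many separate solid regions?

2

At z = 5.32 mm: the 30×13 cube contributes its full rectangle; the cylinder at (16, 6.5) is not intersected at this z (z outside [5.5, 17]); the r=7.5 cylinder at (3, 7) contributes a regular 32-gon of circumradius 7.5; the cylinder at (0.5, -3): section is a regular 32-gon, circumradius r=2; Combining (union): the regions partially overlap (shared area 121.45 mm²), so overlapping operands fuse into one piece — 2 connected regions; (rotated 25° about Z; rotation is an isometry so areas/perimeters/island counts are preserved). The result has 2 disconnected regions.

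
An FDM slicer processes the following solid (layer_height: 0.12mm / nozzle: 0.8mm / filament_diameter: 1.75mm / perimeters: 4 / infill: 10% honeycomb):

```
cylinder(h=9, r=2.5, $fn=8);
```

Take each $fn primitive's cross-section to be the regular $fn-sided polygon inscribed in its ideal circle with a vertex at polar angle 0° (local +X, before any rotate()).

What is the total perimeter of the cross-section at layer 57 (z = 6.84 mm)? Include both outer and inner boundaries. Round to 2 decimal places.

At z = 6.84 mm: the r=2.5 cylinder contributes a regular 8-gon of circumradius 2.5 (perimeter = 2·8·2.500·sin(180°/8) = 15.31 mm). Overall, the cross-section is a single solid region. Total boundary length (outer) = 15.31 mm.

15.31 mm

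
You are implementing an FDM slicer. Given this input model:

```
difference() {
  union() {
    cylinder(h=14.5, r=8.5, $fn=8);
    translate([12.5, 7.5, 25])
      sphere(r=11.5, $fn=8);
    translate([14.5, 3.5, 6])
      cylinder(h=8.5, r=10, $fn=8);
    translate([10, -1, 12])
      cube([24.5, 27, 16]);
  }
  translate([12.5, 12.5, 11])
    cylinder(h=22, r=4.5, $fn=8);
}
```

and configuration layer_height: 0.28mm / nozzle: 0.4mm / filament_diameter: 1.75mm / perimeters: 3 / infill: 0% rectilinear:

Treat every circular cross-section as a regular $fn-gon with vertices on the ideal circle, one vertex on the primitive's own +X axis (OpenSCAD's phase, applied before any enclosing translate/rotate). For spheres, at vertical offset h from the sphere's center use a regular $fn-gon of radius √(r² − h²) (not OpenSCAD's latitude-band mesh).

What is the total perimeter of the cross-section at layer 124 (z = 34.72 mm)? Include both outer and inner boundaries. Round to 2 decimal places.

37.63 mm

At z = 34.72 mm: the cylinder is absent (z outside [0, 14.5]); the sphere at (12.5, 7.5): section is a regular 8-gon, circumradius = √(r²−h²) = √(11.5²−9.72²) = 6.146 (perimeter = 2·8·6.146·sin(180°/8) = 37.63 mm); the cylinder at (14.5, 3.5) does not reach this height (z outside [6, 14.5]); the cube at (10, -1) is not intersected at this z (z outside [12, 28]); Merging all regions: only the r=11.5 sphere at (12.5, 7.5) is present, so the union is just that shape — boundary = 37.63 mm; the cylinder at (12.5, 12.5) is not intersected at this z (z outside [11, 33]); Subtracting the remaining from the first: none of the subtracted shapes is present at this height, so the result so far is unchanged — boundary = 37.63 mm. Overall, the cross-section is a single solid region. Total boundary length (outer) = 37.63 mm.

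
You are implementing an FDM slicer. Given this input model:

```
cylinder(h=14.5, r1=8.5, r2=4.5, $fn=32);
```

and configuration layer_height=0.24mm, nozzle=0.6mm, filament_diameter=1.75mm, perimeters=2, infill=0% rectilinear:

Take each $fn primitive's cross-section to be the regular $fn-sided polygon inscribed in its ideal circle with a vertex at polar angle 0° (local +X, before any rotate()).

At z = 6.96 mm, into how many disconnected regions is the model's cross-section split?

At z = 6.96 mm: the cone (r1=8.5→r2=4.5) has section circumradius 6.580 here — a regular 32-gon. The result has 1 disconnected region.

1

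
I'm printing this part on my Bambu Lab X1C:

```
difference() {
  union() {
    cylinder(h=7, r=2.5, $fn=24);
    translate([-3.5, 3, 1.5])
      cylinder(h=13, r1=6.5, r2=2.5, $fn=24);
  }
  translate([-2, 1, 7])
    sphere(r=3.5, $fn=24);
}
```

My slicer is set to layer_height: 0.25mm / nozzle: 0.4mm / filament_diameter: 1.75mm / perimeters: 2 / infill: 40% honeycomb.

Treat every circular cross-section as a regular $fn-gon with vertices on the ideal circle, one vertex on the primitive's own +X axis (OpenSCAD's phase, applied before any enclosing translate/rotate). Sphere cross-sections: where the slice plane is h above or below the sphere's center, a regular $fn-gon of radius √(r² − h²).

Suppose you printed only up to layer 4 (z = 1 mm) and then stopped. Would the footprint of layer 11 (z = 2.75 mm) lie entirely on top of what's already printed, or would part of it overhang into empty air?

Compare the two slices. At z = 1: the r=2.5 cylinder contributes a regular 24-gon of circumradius 2.5 (area = (24/2)·2.500²·sin(360°/24) = 19.41 mm²); the cone at (-3.5, 3) is absent (z outside [1.5, 14.5]); Combining (union): only the r=2.5 cylinder is present, so the union is just that shape — area = 19.41 mm²; the sphere at (-2, 1) is absent (|z−center|=6.000 > r=3.5); Taking the first minus the rest: none of the subtracted shapes is present at this height, so that combined region is unchanged — area = 19.41 mm². At z = 2.75: the cylinder: section is a regular 24-gon, circumradius r=2.5 (area = (24/2)·2.500²·sin(360°/24) = 19.41 mm²); the cone at (-3.5, 3) (r1=6.5→r2=2.5) has section circumradius 6.115 here — a regular 24-gon (area = (24/2)·6.115²·sin(360°/24) = 116.15 mm²); Taking the union: the regions partially overlap — summed areas 135.56 mm² minus the doubly-counted overlap 16.02 mm² gives 119.54 mm² — area = 119.54 mm²; the sphere at (-2, 1) is absent (|z−center|=4.250 > r=3.5); After the difference (first − rest): none of the subtracted shapes is present at this height, so that combined region is unchanged — area = 119.54 mm². Checking containment: at z = 2.75 the cross-section extends beyond the z = 1 cross-section by about 100.13 mm².

part overhangs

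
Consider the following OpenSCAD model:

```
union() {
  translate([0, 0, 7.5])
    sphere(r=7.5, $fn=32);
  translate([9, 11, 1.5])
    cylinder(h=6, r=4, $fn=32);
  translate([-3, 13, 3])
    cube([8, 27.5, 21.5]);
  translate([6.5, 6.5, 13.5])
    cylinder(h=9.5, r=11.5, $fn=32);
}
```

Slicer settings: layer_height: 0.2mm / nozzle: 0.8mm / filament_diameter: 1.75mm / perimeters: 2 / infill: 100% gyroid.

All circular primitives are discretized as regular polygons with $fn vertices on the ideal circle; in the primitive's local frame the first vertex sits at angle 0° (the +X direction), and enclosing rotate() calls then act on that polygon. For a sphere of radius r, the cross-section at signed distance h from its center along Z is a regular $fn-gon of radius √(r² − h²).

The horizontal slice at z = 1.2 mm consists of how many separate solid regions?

At z = 1.2 mm: the sphere: section is a regular 32-gon, circumradius = √(r²−h²) = √(7.5²−6.3²) = 4.069; the cylinder at (9, 11) is not intersected at this z (z outside [1.5, 7.5]); the cube at (-3, 13) is absent (z outside [3, 24.5]); the cylinder at (6.5, 6.5) does not reach this height (z outside [13.5, 23]); Merging all regions: only the r=7.5 sphere is present, so the union is just that shape — 1 connected region. The result has 1 disconnected region.

1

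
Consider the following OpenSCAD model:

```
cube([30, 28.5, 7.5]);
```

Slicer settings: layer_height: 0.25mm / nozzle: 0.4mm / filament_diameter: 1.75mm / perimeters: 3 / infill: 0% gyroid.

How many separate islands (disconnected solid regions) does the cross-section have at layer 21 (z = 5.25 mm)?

At z = 5.25 mm: the cube (footprint 30×28.5) is included at this height. Overall, the cross-section is a single solid region. Island count = 1.

1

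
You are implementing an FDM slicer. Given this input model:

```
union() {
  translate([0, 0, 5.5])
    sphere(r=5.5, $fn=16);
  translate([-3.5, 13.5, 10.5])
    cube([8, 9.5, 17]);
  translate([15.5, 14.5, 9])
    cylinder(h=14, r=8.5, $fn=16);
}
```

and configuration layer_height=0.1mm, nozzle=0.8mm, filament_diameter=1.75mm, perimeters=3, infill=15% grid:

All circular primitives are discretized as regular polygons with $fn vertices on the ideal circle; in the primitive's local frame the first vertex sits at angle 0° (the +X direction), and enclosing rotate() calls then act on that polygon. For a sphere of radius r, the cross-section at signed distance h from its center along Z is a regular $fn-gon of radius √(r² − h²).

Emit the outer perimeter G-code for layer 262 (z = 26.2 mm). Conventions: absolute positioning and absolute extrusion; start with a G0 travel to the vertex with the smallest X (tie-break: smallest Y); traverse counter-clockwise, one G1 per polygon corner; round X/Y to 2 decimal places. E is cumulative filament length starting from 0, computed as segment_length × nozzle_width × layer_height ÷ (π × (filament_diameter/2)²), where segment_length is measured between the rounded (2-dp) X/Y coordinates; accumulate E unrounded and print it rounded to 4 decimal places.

G0 X-3.50 Y13.50 Z26.20
G1 X4.50 Y13.50 E0.2661
G1 X4.50 Y23.00 E0.5821
G1 X-3.50 Y23.00 E0.8481
G1 X-3.50 Y13.50 E1.1641

At z = 26.2 mm: the sphere does not reach this height (|z−center|=20.700 > r=5.5); the cube at (-3.5, 13.5) is present — its section is the full 8×9.5 rectangle; the cylinder at (15.5, 14.5) is not intersected at this z (z outside [9, 23]); Merging all regions: only the 8×9.5 cube at (-3.5, 13.5) is present, so the union is just that shape — 1 connected region. The outline is a single polygon with 4 vertices. Extrusion per mm of travel: 0.8 × 0.1 / (π × 0.875²) = 0.033260. Accumulating E over each segment gives final E = 1.1641.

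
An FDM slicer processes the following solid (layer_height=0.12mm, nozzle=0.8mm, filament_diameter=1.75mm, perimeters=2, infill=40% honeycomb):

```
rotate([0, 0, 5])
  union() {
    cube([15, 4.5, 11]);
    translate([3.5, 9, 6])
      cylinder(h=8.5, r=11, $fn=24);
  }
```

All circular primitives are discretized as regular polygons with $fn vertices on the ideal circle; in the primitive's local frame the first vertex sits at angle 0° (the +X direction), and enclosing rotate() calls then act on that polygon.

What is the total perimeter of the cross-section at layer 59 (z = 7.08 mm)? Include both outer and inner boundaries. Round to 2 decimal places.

At z = 7.08 mm: the 15×4.5 cube contributes its full rectangle (perimeter 39.00 mm); the r=11 cylinder at (3.5, 9) gives a regular 24-gon of circumradius 11 (constant along its height) (perimeter = 2·24·11.000·sin(180°/24) = 68.92 mm); Combining (union): the regions partially overlap (shared area 53.73 mm²), so the edge portions inside another operand are dropped and the merged outline is re-measured after clipping — boundary = 74.33 mm; (rotated 5° about Z; rotation is an isometry so areas/perimeters/island counts are preserved). Overall, the cross-section is a single solid region. Total boundary length (outer) = 74.33 mm.

74.33 mm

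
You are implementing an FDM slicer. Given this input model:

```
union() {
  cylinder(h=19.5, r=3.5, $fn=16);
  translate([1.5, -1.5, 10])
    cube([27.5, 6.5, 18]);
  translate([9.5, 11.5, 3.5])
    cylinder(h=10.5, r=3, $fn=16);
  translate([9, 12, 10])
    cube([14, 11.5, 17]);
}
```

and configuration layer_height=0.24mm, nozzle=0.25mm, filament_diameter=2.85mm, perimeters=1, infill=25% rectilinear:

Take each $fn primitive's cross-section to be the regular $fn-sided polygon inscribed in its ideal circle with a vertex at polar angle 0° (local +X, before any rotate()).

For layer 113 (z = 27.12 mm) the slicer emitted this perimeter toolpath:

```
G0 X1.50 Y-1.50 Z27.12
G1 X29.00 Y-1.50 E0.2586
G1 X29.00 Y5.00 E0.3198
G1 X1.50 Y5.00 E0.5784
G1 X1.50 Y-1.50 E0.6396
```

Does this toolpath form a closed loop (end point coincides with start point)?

Start point (G0): (1.50, -1.50). End point (last G1): the path returns to the start — closed.

yes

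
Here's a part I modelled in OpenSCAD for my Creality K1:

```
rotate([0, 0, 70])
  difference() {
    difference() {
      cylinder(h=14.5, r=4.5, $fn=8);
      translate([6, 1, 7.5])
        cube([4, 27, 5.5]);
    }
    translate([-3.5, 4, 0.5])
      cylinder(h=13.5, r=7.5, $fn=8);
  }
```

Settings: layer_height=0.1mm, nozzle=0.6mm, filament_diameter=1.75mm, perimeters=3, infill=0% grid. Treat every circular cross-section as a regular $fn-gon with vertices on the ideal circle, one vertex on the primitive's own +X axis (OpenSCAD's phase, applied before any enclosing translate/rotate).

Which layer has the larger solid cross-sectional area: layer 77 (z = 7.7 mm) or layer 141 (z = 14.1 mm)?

layer 141 (z = 14.1 mm)

Layer 77 (z = 7.7): the r=4.5 cylinder gives a regular 8-gon of circumradius 4.5 (constant along its height) (area = (8/2)·4.500²·sin(360°/8) = 57.28 mm²); the 4×27 cube at (6, 1) contributes its full rectangle (area 108.00 mm²); Taking the first minus the rest: starting from the r=4.5 cylinder (57.28 mm²), the 4×27 cube at (6, 1) misses the remaining region (no effect) — area = 57.28 mm²; the r=7.5 cylinder at (-3.5, 4) gives a regular 8-gon of circumradius 7.5 (constant along its height) (area = (8/2)·7.500²·sin(360°/8) = 159.10 mm²); Taking the first minus the rest: starting from the result so far (57.28 mm²), the r=7.5 cylinder at (-3.5, 4) partially overlaps it — only the 39.90 mm² overlap (of its 159.10 mm²) is removed, clipping the outline — area = 17.37 mm²; (rotated 70° about Z; rotation is an isometry so areas/perimeters/island counts are preserved). So its area = 17.37 mm². Layer 141 (z = 14.1): the r=4.5 cylinder contributes a regular 8-gon of circumradius 4.5 (area = (8/2)·4.500²·sin(360°/8) = 57.28 mm²); the cube at (6, 1) does not reach this height (z outside [7.5, 13]); Taking the first minus the rest: none of the subtracted shapes is present at this height, so the r=4.5 cylinder is unchanged — area = 57.28 mm²; the cylinder at (-3.5, 4) does not reach this height (z outside [0.5, 14]); Subtracting the remaining from the first: none of the subtracted shapes is present at this height, so that combined region is unchanged — area = 57.28 mm²; (rotated 70° about Z; rotation is an isometry so areas/perimeters/island counts are preserved). So its area = 57.28 mm². Layer 141 is larger (57.28 vs 17.37 mm²).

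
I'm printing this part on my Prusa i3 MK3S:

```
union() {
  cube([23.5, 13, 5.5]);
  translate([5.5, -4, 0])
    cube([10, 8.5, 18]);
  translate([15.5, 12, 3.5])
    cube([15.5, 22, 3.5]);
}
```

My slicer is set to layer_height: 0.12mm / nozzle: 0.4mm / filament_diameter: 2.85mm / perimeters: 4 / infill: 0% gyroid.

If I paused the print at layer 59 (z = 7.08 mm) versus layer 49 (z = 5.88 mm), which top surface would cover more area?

layer 49 (z = 5.88 mm)

Layer 59 (z = 7.08): the cube is not intersected at this z (z outside [0, 5.5]); the cube at (5.5, -4) is present — its section is the full 10×8.5 rectangle (area 85.00 mm²); the cube at (15.5, 12) does not reach this height (z outside [3.5, 7]); Combining (union): only the 10×8.5 cube at (5.5, -4) is present, so the union is just that shape — area = 85.00 mm². So its area = 85.00 mm². Layer 49 (z = 5.88): the cube is absent (z outside [0, 5.5]); the 10×8.5 cube at (5.5, -4) contributes its full rectangle (area 85.00 mm²); the cube at (15.5, 12) is present — its section is the full 15.5×22 rectangle (area 341.00 mm²); Combining (union): the 2 present regions are separate (no shared area or edge), so areas and boundary lengths simply add and each stays a separate island — area = 426.00 mm². So its area = 426.00 mm². Layer 49 is larger (426.00 vs 85.00 mm²).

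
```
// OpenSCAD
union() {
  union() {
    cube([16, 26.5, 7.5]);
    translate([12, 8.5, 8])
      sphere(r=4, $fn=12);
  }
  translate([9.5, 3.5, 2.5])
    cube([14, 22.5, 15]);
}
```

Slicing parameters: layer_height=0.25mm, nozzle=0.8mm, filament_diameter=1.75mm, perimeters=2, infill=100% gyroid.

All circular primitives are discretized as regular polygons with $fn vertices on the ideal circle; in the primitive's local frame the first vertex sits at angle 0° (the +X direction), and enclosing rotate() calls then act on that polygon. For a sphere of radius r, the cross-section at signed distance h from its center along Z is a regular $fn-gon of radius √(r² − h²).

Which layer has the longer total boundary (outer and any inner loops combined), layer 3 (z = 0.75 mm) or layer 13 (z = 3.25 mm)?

Layer 3 (z = 0.75): the cube (footprint 16×26.5) is included at this height (perimeter 85.00 mm); the sphere at (12, 8.5) is not intersected at this z (|z−center|=7.250 > r=4); Merging all regions: only the 16×26.5 cube is present, so the union is just that shape — boundary = 85.00 mm; the cube at (9.5, 3.5) is not intersected at this z (z outside [2.5, 17.5]); Taking the union: only the result so far is present, so the union is just that shape — boundary = 85.00 mm. So its perimeter = 85.00 mm. Layer 13 (z = 3.25): the cube is present — its section is the full 16×26.5 rectangle (perimeter 85.00 mm); the sphere at (12, 8.5) does not reach this height (|z−center|=4.750 > r=4); Taking the union: only the 16×26.5 cube is present, so the union is just that shape — boundary = 85.00 mm; the 14×22.5 cube at (9.5, 3.5) contributes its full rectangle (perimeter 73.00 mm); Merging all regions: the regions partially overlap (shared area 146.25 mm²), so the edge portions inside another operand are dropped and the merged outline is re-measured after clipping — boundary = 100.00 mm. So its perimeter = 100.00 mm. Layer 13 is larger (100.00 vs 85.00 mm).

layer 13 (z = 3.25 mm)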